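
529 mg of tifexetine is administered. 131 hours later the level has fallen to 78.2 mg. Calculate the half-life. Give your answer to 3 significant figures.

A/A₀ = 78.2/529 ≈ 0.14783.
n = log₂(6.7647) ≈ 2.758 half-lives elapsed in 131 hours.
t½ = 131/2.758 ≈ 47.498 hours.

47.5 hours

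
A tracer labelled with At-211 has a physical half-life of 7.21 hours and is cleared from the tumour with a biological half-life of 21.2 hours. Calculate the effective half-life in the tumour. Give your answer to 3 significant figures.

5.38 hours

1/t_eff = 1/t_phys + 1/t_biol = 1/7.21 + 1/21.2 = 0.18587 per hour.
t_eff = 7.21 × 21.2 / (7.21 + 21.2) ≈ 5.3802 hours.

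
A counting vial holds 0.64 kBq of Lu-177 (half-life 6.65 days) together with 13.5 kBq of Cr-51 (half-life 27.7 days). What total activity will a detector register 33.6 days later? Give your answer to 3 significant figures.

Lu-177: 0.64 × (1/2)^(33.6/6.65) = 0.64 × (1/2)^5.0526 ≈ 0.019284 kBq.
Cr-51: 13.5 × (1/2)^(33.6/27.7) = 13.5 × (1/2)^1.213 ≈ 5.8235 kBq.
Total = 0.019284 + 5.8235 ≈ 5.8428 kBq.

5.84 kBq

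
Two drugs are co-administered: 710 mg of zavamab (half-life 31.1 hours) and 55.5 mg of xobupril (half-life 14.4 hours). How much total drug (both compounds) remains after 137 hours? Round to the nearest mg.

34 mg

zavamab: 710 × (1/2)^(137/31.1) = 710 × (1/2)^4.4051 ≈ 33.51 mg.
xobupril: 55.5 × (1/2)^(137/14.4) = 55.5 × (1/2)^9.5139 ≈ 0.075915 mg.
Total = 33.51 + 0.075915 ≈ 33.586 mg.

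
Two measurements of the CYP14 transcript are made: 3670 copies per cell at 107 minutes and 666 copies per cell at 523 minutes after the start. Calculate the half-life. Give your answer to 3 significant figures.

Over Δt = 523 − 107 = 416 minutes, the level fell by a factor of 3670/666 ≈ 5.5105.
n = log₂(5.5105) ≈ 2.4622 half-lives, so t½ = 416/2.4622 ≈ 168.96 minutes.

169 minutes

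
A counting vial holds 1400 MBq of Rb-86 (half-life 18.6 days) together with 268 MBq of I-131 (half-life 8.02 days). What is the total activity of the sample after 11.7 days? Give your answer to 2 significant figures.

1000 MBq

Rb-86: 1400 × (1/2)^(11.7/18.6) = 1400 × (1/2)^0.62903 ≈ 905.25 MBq.
I-131: 268 × (1/2)^(11.7/8.02) = 268 × (1/2)^1.4589 ≈ 97.494 MBq.
Total = 905.25 + 97.494 ≈ 1002.7 MBq.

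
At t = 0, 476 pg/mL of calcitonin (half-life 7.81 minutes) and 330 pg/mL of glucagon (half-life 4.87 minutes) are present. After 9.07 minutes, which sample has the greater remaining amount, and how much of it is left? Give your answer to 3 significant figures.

calcitonin, 213 pg/mL

calcitonin: 476 × (1/2)^1.1613 ≈ 212.82 pg/mL.
glucagon: 330 × (1/2)^1.8624 ≈ 90.755 pg/mL.
Calcitonin has more remaining, at ≈ 212.82 pg/mL.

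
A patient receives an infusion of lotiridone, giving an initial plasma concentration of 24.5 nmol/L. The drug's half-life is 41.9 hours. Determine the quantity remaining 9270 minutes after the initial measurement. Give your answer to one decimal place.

Convert the elapsed time: 9270 minutes = 154.5 hours.
Number of half-lives: n = 154.5/41.9 ≈ 3.6874.
Remaining = 24.5 × (1/2)^3.6874 = 24.5 × 0.077624 ≈ 1.9018 nmol/L.

1.9 nmol/L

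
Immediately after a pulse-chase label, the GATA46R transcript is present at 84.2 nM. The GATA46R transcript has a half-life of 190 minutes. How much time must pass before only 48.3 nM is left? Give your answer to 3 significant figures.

Fraction remaining = 48.3/84.2 ≈ 0.57363.
n = log₂(84.2/48.3) = ln(1.7433)/ln 2 ≈ 0.8018 half-lives.
t = n × t½ = 0.8018 × 190 ≈ 152.34 minutes.

152 minutes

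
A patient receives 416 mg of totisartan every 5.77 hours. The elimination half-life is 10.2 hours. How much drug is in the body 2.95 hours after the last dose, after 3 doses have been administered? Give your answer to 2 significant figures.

The 3 doses were given 14.49, 8.72, 2.95 hours ago.
Total = 416·(1/2)^(14.49/10.2) + 416·(1/2)^(8.72/10.2) + 416·(1/2)^(2.95/10.2)
      = 155.4 + 230.01 + 340.43 ≈ 725.84 mg.

730 mg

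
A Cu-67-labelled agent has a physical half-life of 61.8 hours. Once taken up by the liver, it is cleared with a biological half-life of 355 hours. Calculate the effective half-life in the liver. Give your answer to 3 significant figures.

52.6 hours

1/t_eff = 1/t_phys + 1/t_biol = 1/61.8 + 1/355 = 0.018998 per hour.
t_eff = 61.8 × 355 / (61.8 + 355) ≈ 52.637 hours.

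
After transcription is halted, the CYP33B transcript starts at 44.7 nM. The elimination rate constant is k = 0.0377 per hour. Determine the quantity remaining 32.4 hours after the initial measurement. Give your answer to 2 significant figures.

13 nM

t½ = ln 2 / k = 0.69315 / 0.0377 ≈ 18.386 hours.
Number of half-lives: n = 32.4/18.386 ≈ 1.7622.
Remaining = 44.7 × (1/2)^1.7622 = 44.7 × 0.29479 ≈ 13.177 nM.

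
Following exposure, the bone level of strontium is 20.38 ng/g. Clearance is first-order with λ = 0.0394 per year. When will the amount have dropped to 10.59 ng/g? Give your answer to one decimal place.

16.6 years

t½ = ln 2 / λ = 0.69315 / 0.0394 ≈ 17.593 years.
Fraction remaining = 10.59/20.38 ≈ 0.51963.
n = log₂(20.38/10.59) = ln(1.9245)/ln 2 ≈ 0.94445 half-lives.
t = n × t½ = 0.94445 × 17.593 ≈ 16.615 years.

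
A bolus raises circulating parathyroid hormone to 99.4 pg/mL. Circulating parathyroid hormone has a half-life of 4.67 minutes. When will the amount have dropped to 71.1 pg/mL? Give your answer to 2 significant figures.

Fraction remaining = 71.1/99.4 ≈ 0.71529.
n = log₂(99.4/71.1) = ln(1.398)/ln 2 ≈ 0.4834 half-lives.
t = n × t½ = 0.4834 × 4.67 ≈ 2.2575 minutes.

2.3 minutes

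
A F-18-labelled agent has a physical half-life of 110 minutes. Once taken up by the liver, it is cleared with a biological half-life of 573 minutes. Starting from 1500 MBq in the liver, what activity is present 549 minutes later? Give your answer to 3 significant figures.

24.3 MBq

1/t_eff = 1/t_phys + 1/t_biol = 1/110 + 1/573 = 0.010836 per minute.
t_eff = 110 × 573 / (110 + 573) ≈ 92.284 minutes.
Remaining = 1500 × (1/2)^(549/92.284) = 1500 × (1/2)^5.949 ≈ 24.28 MBq.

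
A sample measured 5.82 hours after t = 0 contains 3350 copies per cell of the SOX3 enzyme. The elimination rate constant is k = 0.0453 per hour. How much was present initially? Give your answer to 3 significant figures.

4360 copies per cell

t½ = ln 2 / k = 0.69315 / 0.0453 ≈ 15.301 hours.
Number of half-lives elapsed: n = 5.82/15.301 ≈ 0.38036.
A₀ = A × 2^n = 3350 × 2^0.38036 = 3350 × 1.3017 ≈ 4360.6 copies per cell.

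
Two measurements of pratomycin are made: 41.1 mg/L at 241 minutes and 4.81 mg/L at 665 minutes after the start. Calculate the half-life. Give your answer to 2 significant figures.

Over Δt = 665 − 241 = 424 minutes, the level fell by a factor of 41.1/4.81 ≈ 8.5447.
n = log₂(8.5447) ≈ 3.095 half-lives, so t½ = 424/3.095 ≈ 136.99 minutes.

140 minutes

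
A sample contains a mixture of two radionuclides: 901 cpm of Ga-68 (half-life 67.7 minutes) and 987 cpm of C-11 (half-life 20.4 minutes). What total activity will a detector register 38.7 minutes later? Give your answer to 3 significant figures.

871 cpm

Ga-68: 901 × (1/2)^(38.7/67.7) = 901 × (1/2)^0.57164 ≈ 606.24 cpm.
C-11: 987 × (1/2)^(38.7/20.4) = 987 × (1/2)^1.8971 ≈ 265 cpm.
Total = 606.24 + 265 ≈ 871.24 cpm.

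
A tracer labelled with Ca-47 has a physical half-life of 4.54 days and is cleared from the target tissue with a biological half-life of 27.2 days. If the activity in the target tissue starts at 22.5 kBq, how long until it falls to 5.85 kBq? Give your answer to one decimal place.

1/t_eff = 1/t_phys + 1/t_biol = 1/4.54 + 1/27.2 = 0.25703 per day.
t_eff = 4.54 × 27.2 / (4.54 + 27.2) ≈ 3.8906 days.
n = log₂(22.5/5.85) ≈ 1.9434; t = 1.9434 × 3.8906 ≈ 7.5611 days.

7.6 days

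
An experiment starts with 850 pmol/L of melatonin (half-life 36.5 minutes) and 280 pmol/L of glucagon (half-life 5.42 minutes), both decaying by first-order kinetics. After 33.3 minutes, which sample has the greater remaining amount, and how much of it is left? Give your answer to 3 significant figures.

melatonin, 452 pmol/L

melatonin: 850 × (1/2)^0.91233 ≈ 451.63 pmol/L.
glucagon: 280 × (1/2)^6.1439 ≈ 3.9596 pmol/L.
Melatonin has more remaining, at ≈ 451.63 pmol/L.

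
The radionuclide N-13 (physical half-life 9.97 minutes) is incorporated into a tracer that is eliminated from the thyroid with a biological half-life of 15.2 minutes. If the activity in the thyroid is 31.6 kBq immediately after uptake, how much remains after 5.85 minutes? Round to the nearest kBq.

16 kBq

1/t_eff = 1/t_phys + 1/t_biol = 1/9.97 + 1/15.2 = 0.16609 per minute.
t_eff = 9.97 × 15.2 / (9.97 + 15.2) ≈ 6.0208 minutes.
Remaining = 31.6 × (1/2)^(5.85/6.0208) = 31.6 × (1/2)^0.97163 ≈ 16.114 kBq.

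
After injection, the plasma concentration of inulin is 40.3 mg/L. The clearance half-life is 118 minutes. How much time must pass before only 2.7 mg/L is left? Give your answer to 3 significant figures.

460 minutes

Fraction remaining = 2.7/40.3 ≈ 0.066998.
n = log₂(40.3/2.7) = ln(14.926)/ln 2 ≈ 3.8997 half-lives.
t = n × t½ = 3.8997 × 118 ≈ 460.17 minutes.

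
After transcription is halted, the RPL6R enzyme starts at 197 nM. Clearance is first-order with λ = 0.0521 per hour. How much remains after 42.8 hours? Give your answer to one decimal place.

t½ = ln 2 / λ = 0.69315 / 0.0521 ≈ 13.304 hours.
Number of half-lives: n = 42.8/13.304 ≈ 3.217.
Remaining = 197 × (1/2)^3.217 = 197 × 0.10754 ≈ 21.186 nM.

21.2 nM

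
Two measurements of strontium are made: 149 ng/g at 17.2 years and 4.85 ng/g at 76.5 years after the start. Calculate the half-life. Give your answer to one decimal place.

12.0 years

Over Δt = 76.5 − 17.2 = 59.3 years, the level fell by a factor of 149/4.85 ≈ 30.722.
n = log₂(30.722) ≈ 4.9412 half-lives, so t½ = 59.3/4.9412 ≈ 12.001 years.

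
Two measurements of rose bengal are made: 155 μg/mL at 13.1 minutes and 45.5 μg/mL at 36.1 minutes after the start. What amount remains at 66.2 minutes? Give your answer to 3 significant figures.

Over Δt = 36.1 − 13.1 = 23 minutes, the level fell by a factor of 155/45.5 ≈ 3.4066.
n = log₂(3.4066) ≈ 1.7683 half-lives, so t½ = 23/1.7683 ≈ 13.007 minutes.
From t = 36.1 to t = 66.2: 45.5 × (1/2)^((66.2−36.1)/13.007) ≈ 9.1488 μg/mL.

9.15 μg/mL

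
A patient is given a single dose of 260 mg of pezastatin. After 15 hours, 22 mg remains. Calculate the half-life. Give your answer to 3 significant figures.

A/A₀ = 22/260 ≈ 0.084615.
n = log₂(11.818) ≈ 3.5629 half-lives elapsed in 15 hours.
t½ = 15/3.5629 ≈ 4.21 hours.

4.21 hours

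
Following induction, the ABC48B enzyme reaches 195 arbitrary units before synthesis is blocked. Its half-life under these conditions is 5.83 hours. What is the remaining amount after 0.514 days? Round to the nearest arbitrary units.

Convert the elapsed time: 0.514 days = 12.336 hours.
Number of half-lives: n = 12.336/5.83 ≈ 2.116.
Remaining = 195 × (1/2)^2.116 = 195 × 0.23069 ≈ 44.985 arbitrary units.

45 arbitrary units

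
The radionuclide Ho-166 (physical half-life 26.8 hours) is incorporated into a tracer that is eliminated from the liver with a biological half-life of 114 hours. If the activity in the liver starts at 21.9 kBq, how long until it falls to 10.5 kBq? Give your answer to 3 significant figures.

1/t_eff = 1/t_phys + 1/t_biol = 1/26.8 + 1/114 = 0.046085 per hour.
t_eff = 26.8 × 114 / (26.8 + 114) ≈ 21.699 hours.
n = log₂(21.9/10.5) ≈ 1.0605; t = 1.0605 × 21.699 ≈ 23.013 hours.

23.0 hours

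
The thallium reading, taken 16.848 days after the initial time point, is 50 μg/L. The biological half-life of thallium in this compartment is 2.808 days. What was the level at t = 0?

Number of half-lives elapsed: n = 16.848/2.808 ≈ 6.
A₀ = A × 2^n = 50 × 2^6 = 50 × 64 ≈ 3200 μg/L.

3200 μg/L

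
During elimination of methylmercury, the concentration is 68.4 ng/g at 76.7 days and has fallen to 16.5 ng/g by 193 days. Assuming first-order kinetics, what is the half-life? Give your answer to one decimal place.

56.7 days

Over Δt = 193 − 76.7 = 116.3 days, the level fell by a factor of 68.4/16.5 ≈ 4.1455.
n = log₂(4.1455) ≈ 2.0515 half-lives, so t½ = 116.3/2.0515 ≈ 56.689 days.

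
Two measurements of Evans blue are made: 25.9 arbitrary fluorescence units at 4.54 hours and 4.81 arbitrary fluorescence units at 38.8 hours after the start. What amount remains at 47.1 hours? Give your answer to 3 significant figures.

3.20 arbitrary fluorescence units

Over Δt = 38.8 − 4.54 = 34.26 hours, the level fell by a factor of 25.9/4.81 ≈ 5.3846.
n = log₂(5.3846) ≈ 2.4288 half-lives, so t½ = 34.26/2.4288 ≈ 14.105 hours.
From t = 38.8 to t = 47.1: 4.81 × (1/2)^((47.1−38.8)/14.105) ≈ 3.199 arbitrary fluorescence units.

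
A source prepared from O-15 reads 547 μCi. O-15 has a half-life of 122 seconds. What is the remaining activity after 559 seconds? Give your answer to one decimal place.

22.8 μCi

Number of half-lives: n = 559/122 ≈ 4.582.
Remaining = 547 × (1/2)^4.582 = 547 × 0.041753 ≈ 22.839 μCi.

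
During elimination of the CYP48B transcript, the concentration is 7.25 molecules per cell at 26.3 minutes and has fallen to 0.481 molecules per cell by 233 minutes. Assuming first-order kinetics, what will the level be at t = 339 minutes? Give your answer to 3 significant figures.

Over Δt = 233 − 26.3 = 206.7 minutes, the level fell by a factor of 7.25/0.481 ≈ 15.073.
n = log₂(15.073) ≈ 3.9139 half-lives, so t½ = 206.7/3.9139 ≈ 52.812 minutes.
From t = 233 to t = 339: 0.481 × (1/2)^((339−233)/52.812) ≈ 0.11966 molecules per cell.

0.120 molecules per cell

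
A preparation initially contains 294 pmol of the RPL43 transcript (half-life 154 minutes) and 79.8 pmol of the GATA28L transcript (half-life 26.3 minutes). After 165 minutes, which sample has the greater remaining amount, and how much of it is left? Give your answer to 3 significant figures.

RPL43 transcript: 294 × (1/2)^1.0714 ≈ 139.9 pmol.
GATA28L transcript: 79.8 × (1/2)^6.2738 ≈ 1.0314 pmol.
RPL43 transcript has more remaining, at ≈ 139.9 pmol.

RPL43 transcript, 140 pmol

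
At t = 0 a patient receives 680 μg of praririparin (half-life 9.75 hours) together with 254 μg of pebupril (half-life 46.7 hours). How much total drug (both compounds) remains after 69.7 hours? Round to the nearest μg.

95 μg

praririparin: 680 × (1/2)^(69.7/9.75) = 680 × (1/2)^7.1487 ≈ 4.7921 μg.
pebupril: 254 × (1/2)^(69.7/46.7) = 254 × (1/2)^1.4925 ≈ 90.27 μg.
Total = 4.7921 + 90.27 ≈ 95.062 μg.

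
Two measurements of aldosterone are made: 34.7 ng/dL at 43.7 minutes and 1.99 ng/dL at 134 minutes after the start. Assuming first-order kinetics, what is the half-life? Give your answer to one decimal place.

Over Δt = 134 − 43.7 = 90.3 minutes, the level fell by a factor of 34.7/1.99 ≈ 17.437.
n = log₂(17.437) ≈ 4.1241 half-lives, so t½ = 90.3/4.1241 ≈ 21.896 minutes.

21.9 minutes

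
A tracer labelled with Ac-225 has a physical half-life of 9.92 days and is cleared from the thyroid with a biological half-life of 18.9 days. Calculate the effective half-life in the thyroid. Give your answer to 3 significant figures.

6.51 days

1/t_eff = 1/t_phys + 1/t_biol = 1/9.92 + 1/18.9 = 0.15372 per day.
t_eff = 9.92 × 18.9 / (9.92 + 18.9) ≈ 6.5055 days.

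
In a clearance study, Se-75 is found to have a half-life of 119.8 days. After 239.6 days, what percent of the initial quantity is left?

n = 239.6/119.8 ≈ 2 half-lives.
Fraction remaining = (1/2)^2 ≈ 0.25, i.e. 25%.

25%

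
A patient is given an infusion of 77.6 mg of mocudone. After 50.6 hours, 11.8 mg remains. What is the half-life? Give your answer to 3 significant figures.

A/A₀ = 11.8/77.6 ≈ 0.15206.
n = log₂(6.5763) ≈ 2.7173 half-lives elapsed in 50.6 hours.
t½ = 50.6/2.7173 ≈ 18.622 hours.

18.6 hours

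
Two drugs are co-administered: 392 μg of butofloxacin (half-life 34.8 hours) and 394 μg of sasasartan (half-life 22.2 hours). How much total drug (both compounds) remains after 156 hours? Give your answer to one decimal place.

butofloxacin: 392 × (1/2)^(156/34.8) = 392 × (1/2)^4.4828 ≈ 17.532 μg.
sasasartan: 394 × (1/2)^(156/22.2) = 394 × (1/2)^7.027 ≈ 3.021 μg.
Total = 17.532 + 3.021 ≈ 20.553 μg.

20.6 μg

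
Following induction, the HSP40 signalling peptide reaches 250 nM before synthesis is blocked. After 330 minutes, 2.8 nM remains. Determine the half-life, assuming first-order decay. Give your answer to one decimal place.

A/A₀ = 2.8/250 ≈ 0.0112.
n = log₂(89.286) ≈ 6.4804 half-lives elapsed in 330 minutes.
t½ = 330/6.4804 ≈ 50.923 minutes.

50.9 minutes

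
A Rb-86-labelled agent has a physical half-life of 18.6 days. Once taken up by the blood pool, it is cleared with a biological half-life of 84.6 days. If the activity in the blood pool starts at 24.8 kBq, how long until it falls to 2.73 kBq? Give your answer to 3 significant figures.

1/t_eff = 1/t_phys + 1/t_biol = 1/18.6 + 1/84.6 = 0.065584 per day.
t_eff = 18.6 × 84.6 / (18.6 + 84.6) ≈ 15.248 days.
n = log₂(24.8/2.73) ≈ 3.1834; t = 3.1834 × 15.248 ≈ 48.539 days.

48.5 days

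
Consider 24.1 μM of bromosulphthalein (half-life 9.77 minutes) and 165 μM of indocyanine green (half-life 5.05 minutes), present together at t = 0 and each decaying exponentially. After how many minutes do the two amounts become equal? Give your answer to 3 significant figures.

29.0 minutes

Set 24.1·(1/2)^(t/9.77) = 165·(1/2)^(t/5.05).
Taking log₂: log₂(24.1/165) = t·(1/9.77 − 1/5.05).
log₂(0.14606) = -2.7754; 1/9.77 − 1/5.05 = -0.095666.
t = -2.7754 / -0.095666 ≈ 29.011 minutes.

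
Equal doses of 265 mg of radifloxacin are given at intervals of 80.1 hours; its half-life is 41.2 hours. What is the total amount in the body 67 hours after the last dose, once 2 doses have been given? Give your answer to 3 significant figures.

108 mg

The 2 doses were given 147.1, 67 hours ago.
Total = 265·(1/2)^(147.1/41.2) + 265·(1/2)^(67/41.2)
      = 22.308 + 85.843 ≈ 108.15 mg.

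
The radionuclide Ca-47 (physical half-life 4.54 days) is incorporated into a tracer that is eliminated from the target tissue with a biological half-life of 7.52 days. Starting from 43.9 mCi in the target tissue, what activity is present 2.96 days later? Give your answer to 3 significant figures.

21.3 mCi

1/t_eff = 1/t_phys + 1/t_biol = 1/4.54 + 1/7.52 = 0.35324 per day.
t_eff = 4.54 × 7.52 / (4.54 + 7.52) ≈ 2.8309 days.
Remaining = 43.9 × (1/2)^(2.96/2.8309) = 43.9 × (1/2)^1.0456 ≈ 21.267 mCi.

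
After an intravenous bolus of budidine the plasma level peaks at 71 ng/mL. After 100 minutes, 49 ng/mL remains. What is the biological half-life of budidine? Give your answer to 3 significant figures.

A/A₀ = 49/71 ≈ 0.69014.
n = log₂(1.449) ≈ 0.53504 half-lives elapsed in 100 minutes.
t½ = 100/0.53504 ≈ 186.9 minutes.

187 minutes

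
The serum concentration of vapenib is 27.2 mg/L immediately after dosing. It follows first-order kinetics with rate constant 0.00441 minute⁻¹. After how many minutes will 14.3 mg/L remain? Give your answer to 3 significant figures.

t½ = ln 2 / λ = 0.69315 / 0.00441 ≈ 157.18 minutes.
Fraction remaining = 14.3/27.2 ≈ 0.52574.
n = log₂(27.2/14.3) = ln(1.9021)/ln 2 ≈ 0.92759 half-lives.
t = n × t½ = 0.92759 × 157.18 ≈ 145.8 minutes.

146 minutes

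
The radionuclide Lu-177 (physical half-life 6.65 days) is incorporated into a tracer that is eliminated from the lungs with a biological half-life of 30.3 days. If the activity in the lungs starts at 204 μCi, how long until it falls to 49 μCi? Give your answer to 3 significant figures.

11.2 days

1/t_eff = 1/t_phys + 1/t_biol = 1/6.65 + 1/30.3 = 0.18338 per day.
t_eff = 6.65 × 30.3 / (6.65 + 30.3) ≈ 5.4532 days.
n = log₂(204/49) ≈ 2.0577; t = 2.0577 × 5.4532 ≈ 11.221 days.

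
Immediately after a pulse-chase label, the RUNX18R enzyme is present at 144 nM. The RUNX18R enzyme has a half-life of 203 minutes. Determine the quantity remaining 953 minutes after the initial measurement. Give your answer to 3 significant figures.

5.56 nM

Number of half-lives: n = 953/203 ≈ 4.6946.
Remaining = 144 × (1/2)^4.6946 = 144 × 0.038618 ≈ 5.561 nM.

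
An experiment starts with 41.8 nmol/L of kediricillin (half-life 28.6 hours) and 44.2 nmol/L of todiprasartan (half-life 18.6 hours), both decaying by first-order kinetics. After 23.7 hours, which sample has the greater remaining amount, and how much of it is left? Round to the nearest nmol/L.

kediricillin, 24 nmol/L

kediricillin: 41.8 × (1/2)^0.82867 ≈ 23.535 nmol/L.
todiprasartan: 44.2 × (1/2)^1.2742 ≈ 18.275 nmol/L.
Kediricillin has more remaining, at ≈ 23.535 nmol/L.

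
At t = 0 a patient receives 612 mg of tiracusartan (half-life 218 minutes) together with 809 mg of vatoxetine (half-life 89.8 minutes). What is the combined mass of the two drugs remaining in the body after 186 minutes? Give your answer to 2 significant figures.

530 mg

tiracusartan: 612 × (1/2)^(186/218) = 612 × (1/2)^0.85321 ≈ 338.77 mg.
vatoxetine: 809 × (1/2)^(186/89.8) = 809 × (1/2)^2.0713 ≈ 192.5 mg.
Total = 338.77 + 192.5 ≈ 531.27 mg.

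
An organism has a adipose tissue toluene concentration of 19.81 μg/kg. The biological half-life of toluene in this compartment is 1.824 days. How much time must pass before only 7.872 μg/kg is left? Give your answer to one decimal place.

2.4 days

Fraction remaining = 7.872/19.81 ≈ 0.39738.
n = log₂(19.81/7.872) = ln(2.5165)/ln 2 ≈ 1.3314 half-lives.
t = n × t½ = 1.3314 × 1.824 ≈ 2.4285 days.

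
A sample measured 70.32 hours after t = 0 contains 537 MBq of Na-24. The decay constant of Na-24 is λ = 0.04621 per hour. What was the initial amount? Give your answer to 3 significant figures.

13800 MBq

t½ = ln 2 / λ = 0.69315 / 0.04621 ≈ 15 hours.
Number of half-lives elapsed: n = 70.32/15 ≈ 4.688.
A₀ = A × 2^n = 537 × 2^4.688 = 537 × 25.777 ≈ 13842 MBq.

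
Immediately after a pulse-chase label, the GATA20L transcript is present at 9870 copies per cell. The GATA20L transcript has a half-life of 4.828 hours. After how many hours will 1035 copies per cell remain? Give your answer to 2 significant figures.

Fraction remaining = 1035/9870 ≈ 0.10486.
n = log₂(9870/1035) = ln(9.5362)/ln 2 ≈ 3.2534 half-lives.
t = n × t½ = 3.2534 × 4.828 ≈ 15.708 hours.

16 hours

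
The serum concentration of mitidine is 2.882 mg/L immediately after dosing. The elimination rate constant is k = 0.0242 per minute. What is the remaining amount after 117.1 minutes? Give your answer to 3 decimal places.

t½ = ln 2 / k = 0.69315 / 0.0242 ≈ 28.642 minutes.
Number of half-lives: n = 117.1/28.642 ≈ 4.0883.
Remaining = 2.882 × (1/2)^4.0883 = 2.882 × 0.058788 ≈ 0.16943 mg/L.

0.169 mg/L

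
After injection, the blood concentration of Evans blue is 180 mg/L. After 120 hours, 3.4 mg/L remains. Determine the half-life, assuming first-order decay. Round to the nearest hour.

21 hours

A/A₀ = 3.4/180 ≈ 0.018889.
n = log₂(52.941) ≈ 5.7263 half-lives elapsed in 120 hours.
t½ = 120/5.7263 ≈ 20.956 hours.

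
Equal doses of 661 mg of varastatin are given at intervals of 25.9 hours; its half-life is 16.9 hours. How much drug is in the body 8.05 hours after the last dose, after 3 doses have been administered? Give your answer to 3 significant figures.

696 mg

The 3 doses were given 59.85, 33.95, 8.05 hours ago.
Total = 661·(1/2)^(59.85/16.9) + 661·(1/2)^(33.95/16.9) + 661·(1/2)^(8.05/16.9)
      = 56.771 + 164.24 + 475.13 ≈ 696.14 mg.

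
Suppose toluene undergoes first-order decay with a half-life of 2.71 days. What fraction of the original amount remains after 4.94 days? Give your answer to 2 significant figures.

n = 4.94/2.71 ≈ 1.8229 half-lives.
Fraction remaining = (1/2)^1.8229 ≈ 0.28266.

0.28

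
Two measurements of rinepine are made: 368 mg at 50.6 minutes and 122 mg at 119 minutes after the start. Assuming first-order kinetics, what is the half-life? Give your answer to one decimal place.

42.9 minutes

Over Δt = 119 − 50.6 = 68.4 minutes, the level fell by a factor of 368/122 ≈ 3.0164.
n = log₂(3.0164) ≈ 1.5928 half-lives, so t½ = 68.4/1.5928 ≈ 42.943 minutes.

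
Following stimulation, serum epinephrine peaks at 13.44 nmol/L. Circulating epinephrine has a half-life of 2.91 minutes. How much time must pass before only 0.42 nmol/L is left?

0.42/13.44 = 1/32, so 5 half-lives have elapsed.
t = 5 × 2.91 = 14.55 minutes.

14.55 minutes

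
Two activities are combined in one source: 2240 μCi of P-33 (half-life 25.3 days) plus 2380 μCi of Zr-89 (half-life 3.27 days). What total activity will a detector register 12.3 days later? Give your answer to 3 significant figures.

P-33: 2240 × (1/2)^(12.3/25.3) = 2240 × (1/2)^0.48617 ≈ 1599.2 μCi.
Zr-89: 2380 × (1/2)^(12.3/3.27) = 2380 × (1/2)^3.7615 ≈ 175.49 μCi.
Total = 1599.2 + 175.49 ≈ 1774.7 μCi.

1770 μCi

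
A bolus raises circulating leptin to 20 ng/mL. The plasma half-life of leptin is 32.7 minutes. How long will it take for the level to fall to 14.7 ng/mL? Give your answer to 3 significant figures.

14.5 minutes

Fraction remaining = 14.7/20 ≈ 0.735.
n = log₂(20/14.7) = ln(1.3605)/ln 2 ≈ 0.44418 half-lives.
t = n × t½ = 0.44418 × 32.7 ≈ 14.525 minutes.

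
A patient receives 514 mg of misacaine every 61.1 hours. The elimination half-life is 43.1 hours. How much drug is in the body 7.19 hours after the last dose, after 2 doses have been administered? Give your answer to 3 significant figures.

629 mg

The 2 doses were given 68.29, 7.19 hours ago.
Total = 514·(1/2)^(68.29/43.1) + 514·(1/2)^(7.19/43.1)
      = 171.39 + 457.87 ≈ 629.27 mg.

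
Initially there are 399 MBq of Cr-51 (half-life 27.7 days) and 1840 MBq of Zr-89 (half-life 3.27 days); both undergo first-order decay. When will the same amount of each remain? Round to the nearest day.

8 days

Set 399·(1/2)^(t/27.7) = 1840·(1/2)^(t/3.27).
Taking log₂: log₂(399/1840) = t·(1/27.7 − 1/3.27).
log₂(0.21685) = -2.2052; 1/27.7 − 1/3.27 = -0.26971.
t = -2.2052 / -0.26971 ≈ 8.1764 days.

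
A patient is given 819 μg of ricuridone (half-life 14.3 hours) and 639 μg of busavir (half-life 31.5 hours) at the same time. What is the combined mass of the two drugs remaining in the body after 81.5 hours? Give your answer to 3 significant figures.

ricuridone: 819 × (1/2)^(81.5/14.3) = 819 × (1/2)^5.6993 ≈ 15.762 μg.
busavir: 639 × (1/2)^(81.5/31.5) = 639 × (1/2)^2.5873 ≈ 106.33 μg.
Total = 15.762 + 106.33 ≈ 122.09 μg.

122 μg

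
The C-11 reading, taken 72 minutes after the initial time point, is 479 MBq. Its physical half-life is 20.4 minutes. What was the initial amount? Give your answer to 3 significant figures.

Number of half-lives elapsed: n = 72/20.4 ≈ 3.5294.
A₀ = A × 2^n = 479 × 2^3.5294 = 479 × 11.547 ≈ 5530.9 MBq.

5530 MBq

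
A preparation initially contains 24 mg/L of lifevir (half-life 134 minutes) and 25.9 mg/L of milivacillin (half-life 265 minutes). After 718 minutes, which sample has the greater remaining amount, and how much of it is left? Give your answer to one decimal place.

lifevir: 24 × (1/2)^5.3582 ≈ 0.5851 mg/L.
milivacillin: 25.9 × (1/2)^2.7094 ≈ 3.9599 mg/L.
Milivacillin has more remaining, at ≈ 3.9599 mg/L.

milivacillin, 4.0 mg/L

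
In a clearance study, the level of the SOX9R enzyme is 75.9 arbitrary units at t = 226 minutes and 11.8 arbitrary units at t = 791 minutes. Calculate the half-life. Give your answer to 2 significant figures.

210 minutes

Over Δt = 791 − 226 = 565 minutes, the level fell by a factor of 75.9/11.8 ≈ 6.4322.
n = log₂(6.4322) ≈ 2.6853 half-lives, so t½ = 565/2.6853 ≈ 210.4 minutes.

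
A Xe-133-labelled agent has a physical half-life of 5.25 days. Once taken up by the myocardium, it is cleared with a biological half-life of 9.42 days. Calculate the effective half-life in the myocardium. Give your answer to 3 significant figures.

1/t_eff = 1/t_phys + 1/t_biol = 1/5.25 + 1/9.42 = 0.29663 per day.
t_eff = 5.25 × 9.42 / (5.25 + 9.42) ≈ 3.3712 days.

3.37 days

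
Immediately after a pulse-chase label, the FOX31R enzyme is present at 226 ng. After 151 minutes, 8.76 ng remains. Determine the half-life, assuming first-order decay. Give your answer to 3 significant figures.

32.2 minutes

A/A₀ = 8.76/226 ≈ 0.038761.
n = log₂(25.799) ≈ 4.6892 half-lives elapsed in 151 minutes.
t½ = 151/4.6892 ≈ 32.201 minutes.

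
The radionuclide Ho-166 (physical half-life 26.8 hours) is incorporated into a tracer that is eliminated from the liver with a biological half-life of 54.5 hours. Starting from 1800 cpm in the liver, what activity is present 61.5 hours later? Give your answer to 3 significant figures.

1/t_eff = 1/t_phys + 1/t_biol = 1/26.8 + 1/54.5 = 0.055662 per hour.
t_eff = 26.8 × 54.5 / (26.8 + 54.5) ≈ 17.966 hours.
Remaining = 1800 × (1/2)^(61.5/17.966) = 1800 × (1/2)^3.4232 ≈ 167.8 cpm.

168 cpm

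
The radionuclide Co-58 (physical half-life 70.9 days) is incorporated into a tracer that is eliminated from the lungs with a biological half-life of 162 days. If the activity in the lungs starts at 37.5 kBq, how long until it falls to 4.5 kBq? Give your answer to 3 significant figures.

151 days

1/t_eff = 1/t_phys + 1/t_biol = 1/70.9 + 1/162 = 0.020277 per day.
t_eff = 70.9 × 162 / (70.9 + 162) ≈ 49.316 days.
n = log₂(37.5/4.5) ≈ 3.0589; t = 3.0589 × 49.316 ≈ 150.85 days.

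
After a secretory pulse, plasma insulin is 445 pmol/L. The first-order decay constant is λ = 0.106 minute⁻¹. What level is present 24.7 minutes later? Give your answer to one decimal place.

t½ = ln 2 / λ = 0.69315 / 0.106 ≈ 6.5391 minutes.
Number of half-lives: n = 24.7/6.5391 ≈ 3.7773.
Remaining = 445 × (1/2)^3.7773 = 445 × 0.072934 ≈ 32.456 pmol/L.

32.5 pmol/L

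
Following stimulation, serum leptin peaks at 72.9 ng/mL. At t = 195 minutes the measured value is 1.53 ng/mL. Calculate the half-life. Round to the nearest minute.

35 minutes

A/A₀ = 1.53/72.9 ≈ 0.020988.
n = log₂(47.647) ≈ 5.5743 half-lives elapsed in 195 minutes.
t½ = 195/5.5743 ≈ 34.982 minutes.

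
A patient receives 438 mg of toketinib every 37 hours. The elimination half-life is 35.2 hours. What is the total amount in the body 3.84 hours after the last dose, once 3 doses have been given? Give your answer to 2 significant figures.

The 3 doses were given 77.84, 40.84, 3.84 hours ago.
Total = 438·(1/2)^(77.84/35.2) + 438·(1/2)^(40.84/35.2) + 438·(1/2)^(3.84/35.2)
      = 94.577 + 195.98 + 406.1 ≈ 696.66 mg.

700 mg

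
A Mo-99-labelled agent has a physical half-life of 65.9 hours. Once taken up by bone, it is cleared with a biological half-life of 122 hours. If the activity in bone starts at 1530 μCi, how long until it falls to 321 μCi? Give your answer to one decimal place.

1/t_eff = 1/t_phys + 1/t_biol = 1/65.9 + 1/122 = 0.023371 per hour.
t_eff = 65.9 × 122 / (65.9 + 122) ≈ 42.788 hours.
n = log₂(1530/321) ≈ 2.2529; t = 2.2529 × 42.788 ≈ 96.396 hours.

96.4 hours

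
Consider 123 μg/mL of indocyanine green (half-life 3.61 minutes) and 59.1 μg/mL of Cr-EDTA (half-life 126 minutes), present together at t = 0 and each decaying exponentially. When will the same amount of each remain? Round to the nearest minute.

4 minutes

Set 123·(1/2)^(t/3.61) = 59.1·(1/2)^(t/126).
Taking log₂: log₂(123/59.1) = t·(1/3.61 − 1/126).
log₂(2.0812) = 1.0574; 1/3.61 − 1/126 = 0.26907.
t = 1.0574 / 0.26907 ≈ 3.9299 minutes.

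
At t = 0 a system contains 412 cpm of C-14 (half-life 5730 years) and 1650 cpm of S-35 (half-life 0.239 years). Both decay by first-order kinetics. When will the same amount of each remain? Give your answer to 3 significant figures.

Set 412·(1/2)^(t/5730) = 1650·(1/2)^(t/0.239).
Taking log₂: log₂(412/1650) = t·(1/5730 − 1/0.239).
log₂(0.2497) = -2.0017; 1/5730 − 1/0.239 = -4.1839.
t = -2.0017 / -4.1839 ≈ 0.47844 years.

0.478 years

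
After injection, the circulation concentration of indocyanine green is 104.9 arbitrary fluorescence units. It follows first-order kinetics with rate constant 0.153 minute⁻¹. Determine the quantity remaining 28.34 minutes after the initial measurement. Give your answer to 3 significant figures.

t½ = ln 2 / λ = 0.69315 / 0.153 ≈ 4.5304 minutes.
Number of half-lives: n = 28.34/4.5304 ≈ 6.2556.
Remaining = 104.9 × (1/2)^6.2556 = 104.9 × 0.013089 ≈ 1.373 arbitrary fluorescence units.

1.37 arbitrary fluorescence units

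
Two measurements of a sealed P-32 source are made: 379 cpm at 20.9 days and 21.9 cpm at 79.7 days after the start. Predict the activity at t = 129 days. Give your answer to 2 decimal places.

Over Δt = 79.7 − 20.9 = 58.8 days, the level fell by a factor of 379/21.9 ≈ 17.306.
n = log₂(17.306) ≈ 4.1132 half-lives, so t½ = 58.8/4.1132 ≈ 14.295 days.
From t = 79.7 to t = 129: 21.9 × (1/2)^((129−79.7)/14.295) ≈ 2.0058 cpm.

2.01 cpm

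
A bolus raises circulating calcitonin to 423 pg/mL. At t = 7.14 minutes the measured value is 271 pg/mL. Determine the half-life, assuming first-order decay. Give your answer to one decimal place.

11.1 minutes

A/A₀ = 271/423 ≈ 0.64066.
n = log₂(1.5609) ≈ 0.64236 half-lives elapsed in 7.14 minutes.
t½ = 7.14/0.64236 ≈ 11.115 minutes.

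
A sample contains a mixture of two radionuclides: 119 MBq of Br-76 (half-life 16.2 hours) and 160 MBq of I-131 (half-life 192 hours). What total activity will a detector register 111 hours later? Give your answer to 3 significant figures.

108 MBq

Br-76: 119 × (1/2)^(111/16.2) = 119 × (1/2)^6.8519 ≈ 1.0302 MBq.
I-131: 160 × (1/2)^(111/192) = 160 × (1/2)^0.57812 ≈ 107.17 MBq.
Total = 1.0302 + 107.17 ≈ 108.2 MBq.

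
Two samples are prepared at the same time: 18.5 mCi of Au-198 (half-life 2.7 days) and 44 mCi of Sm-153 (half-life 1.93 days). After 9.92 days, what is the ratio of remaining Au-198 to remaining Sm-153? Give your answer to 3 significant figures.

1.16

Au-198: 18.5 × (1/2)^(9.92/2.7) = 18.5 × (1/2)^3.6741 ≈ 1.4493 mCi.
Sm-153: 44 × (1/2)^(9.92/1.93) = 44 × (1/2)^5.1399 ≈ 1.2479 mCi.
Ratio ≈ 1.4493 / 1.2479 ≈ 1.1614.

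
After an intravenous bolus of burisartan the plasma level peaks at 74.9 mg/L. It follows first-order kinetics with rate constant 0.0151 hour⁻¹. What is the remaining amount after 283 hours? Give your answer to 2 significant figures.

1.0 mg/L

t½ = ln 2 / k = 0.69315 / 0.0151 ≈ 45.904 hours.
Number of half-lives: n = 283/45.904 ≈ 6.1651.
Remaining = 74.9 × (1/2)^6.1651 = 74.9 × 0.013936 ≈ 1.0438 mg/L.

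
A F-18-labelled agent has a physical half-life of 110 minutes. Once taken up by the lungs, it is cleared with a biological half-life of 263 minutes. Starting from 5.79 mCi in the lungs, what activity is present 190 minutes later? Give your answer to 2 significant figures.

1/t_eff = 1/t_phys + 1/t_biol = 1/110 + 1/263 = 0.012893 per minute.
t_eff = 110 × 263 / (110 + 263) ≈ 77.56 minutes.
Remaining = 5.79 × (1/2)^(190/77.56) = 5.79 × (1/2)^2.4497 ≈ 1.0598 mCi.

1.1 mCi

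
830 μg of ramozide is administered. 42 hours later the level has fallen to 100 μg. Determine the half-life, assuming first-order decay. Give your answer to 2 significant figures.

14 hours

A/A₀ = 100/830 ≈ 0.12048.
n = log₂(8.3) ≈ 3.0531 half-lives elapsed in 42 hours.
t½ = 42/3.0531 ≈ 13.756 hours.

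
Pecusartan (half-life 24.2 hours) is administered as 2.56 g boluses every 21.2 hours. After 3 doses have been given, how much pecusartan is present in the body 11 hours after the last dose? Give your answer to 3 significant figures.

3.44 g

The 3 doses were given 53.4, 32.2, 11 hours ago.
Total = 2.56·(1/2)^(53.4/24.2) + 2.56·(1/2)^(32.2/24.2) + 2.56·(1/2)^(11/24.2)
      = 0.5546 + 1.0179 + 1.8681 ≈ 3.4406 g.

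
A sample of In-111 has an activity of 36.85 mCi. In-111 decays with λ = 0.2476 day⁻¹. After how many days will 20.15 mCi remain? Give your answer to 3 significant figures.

2.44 days

t½ = ln 2 / λ = 0.69315 / 0.2476 ≈ 2.7995 days.
Fraction remaining = 20.15/36.85 ≈ 0.54681.
n = log₂(36.85/20.15) = ln(1.8288)/ln 2 ≈ 0.87088 half-lives.
t = n × t½ = 0.87088 × 2.7995 ≈ 2.438 days.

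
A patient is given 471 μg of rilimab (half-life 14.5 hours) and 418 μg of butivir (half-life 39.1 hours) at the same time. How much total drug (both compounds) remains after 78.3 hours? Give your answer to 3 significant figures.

rilimab: 471 × (1/2)^(78.3/14.5) = 471 × (1/2)^5.4 ≈ 11.155 μg.
butivir: 418 × (1/2)^(78.3/39.1) = 418 × (1/2)^2.0026 ≈ 104.31 μg.
Total = 11.155 + 104.31 ≈ 115.47 μg.

115 μg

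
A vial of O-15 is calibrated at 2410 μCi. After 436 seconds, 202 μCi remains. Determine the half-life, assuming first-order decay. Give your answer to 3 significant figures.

A/A₀ = 202/2410 ≈ 0.083817.
n = log₂(11.931) ≈ 3.5766 half-lives elapsed in 436 seconds.
t½ = 436/3.5766 ≈ 121.9 seconds.

122 seconds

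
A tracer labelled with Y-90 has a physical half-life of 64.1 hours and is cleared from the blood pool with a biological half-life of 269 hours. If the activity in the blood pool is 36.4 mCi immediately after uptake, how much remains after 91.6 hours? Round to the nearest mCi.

1/t_eff = 1/t_phys + 1/t_biol = 1/64.1 + 1/269 = 0.019318 per hour.
t_eff = 64.1 × 269 / (64.1 + 269) ≈ 51.765 hours.
Remaining = 36.4 × (1/2)^(91.6/51.765) = 36.4 × (1/2)^1.7695 ≈ 10.676 mCi.

11 mCi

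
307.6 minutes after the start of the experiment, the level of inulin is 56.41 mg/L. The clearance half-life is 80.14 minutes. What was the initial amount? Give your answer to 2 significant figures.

810 mg/L

Number of half-lives elapsed: n = 307.6/80.14 ≈ 3.8383.
A₀ = A × 2^n = 56.41 × 2^3.8383 = 56.41 × 14.303 ≈ 806.85 mg/L.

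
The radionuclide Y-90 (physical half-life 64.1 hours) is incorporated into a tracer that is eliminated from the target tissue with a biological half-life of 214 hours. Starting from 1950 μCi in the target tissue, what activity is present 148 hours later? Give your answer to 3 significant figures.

1/t_eff = 1/t_phys + 1/t_biol = 1/64.1 + 1/214 = 0.020274 per hour.
t_eff = 64.1 × 214 / (64.1 + 214) ≈ 49.325 hours.
Remaining = 1950 × (1/2)^(148/49.325) = 1950 × (1/2)^3.0005 ≈ 243.67 μCi.

244 μCi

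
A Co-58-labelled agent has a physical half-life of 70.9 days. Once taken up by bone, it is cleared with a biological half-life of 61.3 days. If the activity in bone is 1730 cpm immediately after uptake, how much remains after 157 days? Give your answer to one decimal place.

63.2 cpm

1/t_eff = 1/t_phys + 1/t_biol = 1/70.9 + 1/61.3 = 0.030418 per day.
t_eff = 70.9 × 61.3 / (70.9 + 61.3) ≈ 32.876 days.
Remaining = 1730 × (1/2)^(157/32.876) = 1730 × (1/2)^4.7756 ≈ 63.162 cpm.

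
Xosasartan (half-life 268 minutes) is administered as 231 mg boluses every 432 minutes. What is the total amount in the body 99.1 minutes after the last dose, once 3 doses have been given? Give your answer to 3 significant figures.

The 3 doses were given 963.1, 531.1, 99.1 minutes ago.
Total = 231·(1/2)^(963.1/268) + 231·(1/2)^(531.1/268) + 231·(1/2)^(99.1/268)
      = 19.134 + 58.487 + 178.77 ≈ 256.39 mg.

256 mg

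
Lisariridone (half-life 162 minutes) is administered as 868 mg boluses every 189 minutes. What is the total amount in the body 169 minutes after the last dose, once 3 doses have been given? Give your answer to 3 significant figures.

692 mg

The 3 doses were given 547, 358, 169 minutes ago.
Total = 868·(1/2)^(547/162) + 868·(1/2)^(358/162) + 868·(1/2)^(169/162)
      = 83.575 + 187.62 + 421.19 ≈ 692.39 mg.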